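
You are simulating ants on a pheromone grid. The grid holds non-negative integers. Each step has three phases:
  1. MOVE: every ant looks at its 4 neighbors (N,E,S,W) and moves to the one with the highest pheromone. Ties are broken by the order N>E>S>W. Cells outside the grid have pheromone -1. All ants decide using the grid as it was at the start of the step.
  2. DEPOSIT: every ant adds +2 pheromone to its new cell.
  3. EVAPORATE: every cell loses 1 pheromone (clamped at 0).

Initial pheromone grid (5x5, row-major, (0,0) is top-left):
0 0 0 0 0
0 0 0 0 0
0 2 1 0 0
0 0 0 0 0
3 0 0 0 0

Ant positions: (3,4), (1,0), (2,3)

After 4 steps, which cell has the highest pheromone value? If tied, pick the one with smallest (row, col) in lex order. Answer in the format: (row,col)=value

Answer: (2,1)=2

Derivation:
Step 1: ant0:(3,4)->N->(2,4) | ant1:(1,0)->N->(0,0) | ant2:(2,3)->W->(2,2)
  grid max=2 at (2,2)
Step 2: ant0:(2,4)->N->(1,4) | ant1:(0,0)->E->(0,1) | ant2:(2,2)->W->(2,1)
  grid max=2 at (2,1)
Step 3: ant0:(1,4)->N->(0,4) | ant1:(0,1)->E->(0,2) | ant2:(2,1)->E->(2,2)
  grid max=2 at (2,2)
Step 4: ant0:(0,4)->S->(1,4) | ant1:(0,2)->E->(0,3) | ant2:(2,2)->W->(2,1)
  grid max=2 at (2,1)
Final grid:
  0 0 0 1 0
  0 0 0 0 1
  0 2 1 0 0
  0 0 0 0 0
  0 0 0 0 0
Max pheromone 2 at (2,1)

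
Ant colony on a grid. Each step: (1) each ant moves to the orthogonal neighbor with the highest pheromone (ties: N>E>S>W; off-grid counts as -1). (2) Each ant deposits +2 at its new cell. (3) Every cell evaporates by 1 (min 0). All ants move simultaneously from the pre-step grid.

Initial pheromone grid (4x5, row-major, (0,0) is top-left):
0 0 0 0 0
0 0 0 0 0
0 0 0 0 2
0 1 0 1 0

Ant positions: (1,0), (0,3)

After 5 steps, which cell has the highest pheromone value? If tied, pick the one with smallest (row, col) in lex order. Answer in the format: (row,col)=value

Answer: (0,4)=3

Derivation:
Step 1: ant0:(1,0)->N->(0,0) | ant1:(0,3)->E->(0,4)
  grid max=1 at (0,0)
Step 2: ant0:(0,0)->E->(0,1) | ant1:(0,4)->S->(1,4)
  grid max=1 at (0,1)
Step 3: ant0:(0,1)->E->(0,2) | ant1:(1,4)->N->(0,4)
  grid max=1 at (0,2)
Step 4: ant0:(0,2)->E->(0,3) | ant1:(0,4)->S->(1,4)
  grid max=1 at (0,3)
Step 5: ant0:(0,3)->E->(0,4) | ant1:(1,4)->N->(0,4)
  grid max=3 at (0,4)
Final grid:
  0 0 0 0 3
  0 0 0 0 0
  0 0 0 0 0
  0 0 0 0 0
Max pheromone 3 at (0,4)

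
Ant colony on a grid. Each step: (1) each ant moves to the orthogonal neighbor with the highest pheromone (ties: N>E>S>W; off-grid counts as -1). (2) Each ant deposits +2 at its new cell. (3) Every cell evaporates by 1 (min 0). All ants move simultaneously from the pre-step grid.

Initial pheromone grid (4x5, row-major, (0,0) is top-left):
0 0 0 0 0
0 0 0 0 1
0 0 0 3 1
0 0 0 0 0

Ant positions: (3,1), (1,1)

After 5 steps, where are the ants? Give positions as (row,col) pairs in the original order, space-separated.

Step 1: ant0:(3,1)->N->(2,1) | ant1:(1,1)->N->(0,1)
  grid max=2 at (2,3)
Step 2: ant0:(2,1)->N->(1,1) | ant1:(0,1)->E->(0,2)
  grid max=1 at (0,2)
Step 3: ant0:(1,1)->N->(0,1) | ant1:(0,2)->E->(0,3)
  grid max=1 at (0,1)
Step 4: ant0:(0,1)->E->(0,2) | ant1:(0,3)->E->(0,4)
  grid max=1 at (0,2)
Step 5: ant0:(0,2)->E->(0,3) | ant1:(0,4)->S->(1,4)
  grid max=1 at (0,3)

(0,3) (1,4)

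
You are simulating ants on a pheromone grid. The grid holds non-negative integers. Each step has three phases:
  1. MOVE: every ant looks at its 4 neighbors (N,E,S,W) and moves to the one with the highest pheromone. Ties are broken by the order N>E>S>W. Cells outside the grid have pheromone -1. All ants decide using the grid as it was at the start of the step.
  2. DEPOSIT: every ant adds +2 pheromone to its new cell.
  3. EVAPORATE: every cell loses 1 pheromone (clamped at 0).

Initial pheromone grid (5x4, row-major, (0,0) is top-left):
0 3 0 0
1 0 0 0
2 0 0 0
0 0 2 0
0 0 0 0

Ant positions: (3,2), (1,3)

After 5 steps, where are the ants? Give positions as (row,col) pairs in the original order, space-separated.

Step 1: ant0:(3,2)->N->(2,2) | ant1:(1,3)->N->(0,3)
  grid max=2 at (0,1)
Step 2: ant0:(2,2)->S->(3,2) | ant1:(0,3)->S->(1,3)
  grid max=2 at (3,2)
Step 3: ant0:(3,2)->N->(2,2) | ant1:(1,3)->N->(0,3)
  grid max=1 at (0,3)
Step 4: ant0:(2,2)->S->(3,2) | ant1:(0,3)->S->(1,3)
  grid max=2 at (3,2)
Step 5: ant0:(3,2)->N->(2,2) | ant1:(1,3)->N->(0,3)
  grid max=1 at (0,3)

(2,2) (0,3)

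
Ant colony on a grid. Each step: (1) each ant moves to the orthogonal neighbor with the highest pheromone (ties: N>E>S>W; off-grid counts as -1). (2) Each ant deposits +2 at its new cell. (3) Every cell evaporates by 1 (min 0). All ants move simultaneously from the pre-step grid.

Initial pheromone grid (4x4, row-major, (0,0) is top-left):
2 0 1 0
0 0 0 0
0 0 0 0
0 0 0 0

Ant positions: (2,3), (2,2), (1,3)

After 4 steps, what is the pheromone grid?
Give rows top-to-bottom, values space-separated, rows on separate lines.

After step 1: ants at (1,3),(1,2),(0,3)
  1 0 0 1
  0 0 1 1
  0 0 0 0
  0 0 0 0
After step 2: ants at (0,3),(1,3),(1,3)
  0 0 0 2
  0 0 0 4
  0 0 0 0
  0 0 0 0
After step 3: ants at (1,3),(0,3),(0,3)
  0 0 0 5
  0 0 0 5
  0 0 0 0
  0 0 0 0
After step 4: ants at (0,3),(1,3),(1,3)
  0 0 0 6
  0 0 0 8
  0 0 0 0
  0 0 0 0

0 0 0 6
0 0 0 8
0 0 0 0
0 0 0 0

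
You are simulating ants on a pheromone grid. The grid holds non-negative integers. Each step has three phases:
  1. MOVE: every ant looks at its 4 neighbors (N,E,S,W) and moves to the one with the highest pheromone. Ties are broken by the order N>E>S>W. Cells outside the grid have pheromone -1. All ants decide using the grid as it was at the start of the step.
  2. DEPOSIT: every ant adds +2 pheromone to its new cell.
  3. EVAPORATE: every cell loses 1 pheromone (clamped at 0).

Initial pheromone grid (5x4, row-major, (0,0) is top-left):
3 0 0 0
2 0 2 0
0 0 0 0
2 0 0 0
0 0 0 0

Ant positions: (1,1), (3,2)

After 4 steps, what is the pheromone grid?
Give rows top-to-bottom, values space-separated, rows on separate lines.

After step 1: ants at (1,2),(2,2)
  2 0 0 0
  1 0 3 0
  0 0 1 0
  1 0 0 0
  0 0 0 0
After step 2: ants at (2,2),(1,2)
  1 0 0 0
  0 0 4 0
  0 0 2 0
  0 0 0 0
  0 0 0 0
After step 3: ants at (1,2),(2,2)
  0 0 0 0
  0 0 5 0
  0 0 3 0
  0 0 0 0
  0 0 0 0
After step 4: ants at (2,2),(1,2)
  0 0 0 0
  0 0 6 0
  0 0 4 0
  0 0 0 0
  0 0 0 0

0 0 0 0
0 0 6 0
0 0 4 0
0 0 0 0
0 0 0 0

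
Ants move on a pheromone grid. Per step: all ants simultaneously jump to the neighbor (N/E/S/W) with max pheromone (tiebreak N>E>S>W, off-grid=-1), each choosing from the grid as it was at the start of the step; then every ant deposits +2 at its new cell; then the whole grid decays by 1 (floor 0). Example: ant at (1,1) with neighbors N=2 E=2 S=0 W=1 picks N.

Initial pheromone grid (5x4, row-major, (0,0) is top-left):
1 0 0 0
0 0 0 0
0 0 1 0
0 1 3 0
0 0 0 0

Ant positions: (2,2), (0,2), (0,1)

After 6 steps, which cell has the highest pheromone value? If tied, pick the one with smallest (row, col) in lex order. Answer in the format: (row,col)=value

Answer: (3,2)=3

Derivation:
Step 1: ant0:(2,2)->S->(3,2) | ant1:(0,2)->E->(0,3) | ant2:(0,1)->W->(0,0)
  grid max=4 at (3,2)
Step 2: ant0:(3,2)->N->(2,2) | ant1:(0,3)->S->(1,3) | ant2:(0,0)->E->(0,1)
  grid max=3 at (3,2)
Step 3: ant0:(2,2)->S->(3,2) | ant1:(1,3)->N->(0,3) | ant2:(0,1)->W->(0,0)
  grid max=4 at (3,2)
Step 4: ant0:(3,2)->N->(2,2) | ant1:(0,3)->S->(1,3) | ant2:(0,0)->E->(0,1)
  grid max=3 at (3,2)
Step 5: ant0:(2,2)->S->(3,2) | ant1:(1,3)->N->(0,3) | ant2:(0,1)->W->(0,0)
  grid max=4 at (3,2)
Step 6: ant0:(3,2)->N->(2,2) | ant1:(0,3)->S->(1,3) | ant2:(0,0)->E->(0,1)
  grid max=3 at (3,2)
Final grid:
  1 1 0 0
  0 0 0 1
  0 0 1 0
  0 0 3 0
  0 0 0 0
Max pheromone 3 at (3,2)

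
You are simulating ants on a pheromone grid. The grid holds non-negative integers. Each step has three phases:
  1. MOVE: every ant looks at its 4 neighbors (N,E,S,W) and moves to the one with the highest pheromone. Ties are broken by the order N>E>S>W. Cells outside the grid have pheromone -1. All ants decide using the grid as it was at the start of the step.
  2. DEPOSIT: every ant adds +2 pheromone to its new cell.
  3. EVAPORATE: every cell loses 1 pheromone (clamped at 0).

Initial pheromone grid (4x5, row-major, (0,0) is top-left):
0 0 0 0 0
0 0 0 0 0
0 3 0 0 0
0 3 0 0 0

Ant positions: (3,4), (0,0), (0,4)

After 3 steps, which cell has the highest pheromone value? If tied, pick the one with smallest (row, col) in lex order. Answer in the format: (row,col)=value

Step 1: ant0:(3,4)->N->(2,4) | ant1:(0,0)->E->(0,1) | ant2:(0,4)->S->(1,4)
  grid max=2 at (2,1)
Step 2: ant0:(2,4)->N->(1,4) | ant1:(0,1)->E->(0,2) | ant2:(1,4)->S->(2,4)
  grid max=2 at (1,4)
Step 3: ant0:(1,4)->S->(2,4) | ant1:(0,2)->E->(0,3) | ant2:(2,4)->N->(1,4)
  grid max=3 at (1,4)
Final grid:
  0 0 0 1 0
  0 0 0 0 3
  0 0 0 0 3
  0 0 0 0 0
Max pheromone 3 at (1,4)

Answer: (1,4)=3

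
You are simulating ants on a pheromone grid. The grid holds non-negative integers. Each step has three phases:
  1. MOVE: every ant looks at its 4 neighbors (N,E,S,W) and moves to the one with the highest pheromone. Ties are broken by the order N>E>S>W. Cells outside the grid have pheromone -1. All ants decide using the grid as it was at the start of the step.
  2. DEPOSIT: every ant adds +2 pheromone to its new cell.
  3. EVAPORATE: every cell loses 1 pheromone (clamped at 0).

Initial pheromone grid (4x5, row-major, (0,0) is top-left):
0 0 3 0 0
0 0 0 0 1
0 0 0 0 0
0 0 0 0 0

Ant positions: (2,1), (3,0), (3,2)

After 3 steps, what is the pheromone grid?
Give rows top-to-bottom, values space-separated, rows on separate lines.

After step 1: ants at (1,1),(2,0),(2,2)
  0 0 2 0 0
  0 1 0 0 0
  1 0 1 0 0
  0 0 0 0 0
After step 2: ants at (0,1),(1,0),(1,2)
  0 1 1 0 0
  1 0 1 0 0
  0 0 0 0 0
  0 0 0 0 0
After step 3: ants at (0,2),(0,0),(0,2)
  1 0 4 0 0
  0 0 0 0 0
  0 0 0 0 0
  0 0 0 0 0

1 0 4 0 0
0 0 0 0 0
0 0 0 0 0
0 0 0 0 0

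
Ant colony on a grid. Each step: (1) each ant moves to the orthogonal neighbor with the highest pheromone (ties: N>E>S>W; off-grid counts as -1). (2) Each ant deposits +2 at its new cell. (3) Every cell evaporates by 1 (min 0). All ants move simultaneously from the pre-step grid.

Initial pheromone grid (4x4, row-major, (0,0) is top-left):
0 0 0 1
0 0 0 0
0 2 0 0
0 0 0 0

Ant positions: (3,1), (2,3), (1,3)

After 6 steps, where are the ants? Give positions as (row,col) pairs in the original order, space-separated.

Step 1: ant0:(3,1)->N->(2,1) | ant1:(2,3)->N->(1,3) | ant2:(1,3)->N->(0,3)
  grid max=3 at (2,1)
Step 2: ant0:(2,1)->N->(1,1) | ant1:(1,3)->N->(0,3) | ant2:(0,3)->S->(1,3)
  grid max=3 at (0,3)
Step 3: ant0:(1,1)->S->(2,1) | ant1:(0,3)->S->(1,3) | ant2:(1,3)->N->(0,3)
  grid max=4 at (0,3)
Step 4: ant0:(2,1)->N->(1,1) | ant1:(1,3)->N->(0,3) | ant2:(0,3)->S->(1,3)
  grid max=5 at (0,3)
Step 5: ant0:(1,1)->S->(2,1) | ant1:(0,3)->S->(1,3) | ant2:(1,3)->N->(0,3)
  grid max=6 at (0,3)
Step 6: ant0:(2,1)->N->(1,1) | ant1:(1,3)->N->(0,3) | ant2:(0,3)->S->(1,3)
  grid max=7 at (0,3)

(1,1) (0,3) (1,3)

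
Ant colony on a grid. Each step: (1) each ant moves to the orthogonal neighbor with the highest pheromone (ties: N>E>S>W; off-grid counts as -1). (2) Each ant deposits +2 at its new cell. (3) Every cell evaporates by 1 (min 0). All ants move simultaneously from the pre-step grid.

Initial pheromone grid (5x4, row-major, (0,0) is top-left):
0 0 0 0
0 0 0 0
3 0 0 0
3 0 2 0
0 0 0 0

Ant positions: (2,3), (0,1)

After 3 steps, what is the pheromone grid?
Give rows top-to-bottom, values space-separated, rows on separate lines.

After step 1: ants at (1,3),(0,2)
  0 0 1 0
  0 0 0 1
  2 0 0 0
  2 0 1 0
  0 0 0 0
After step 2: ants at (0,3),(0,3)
  0 0 0 3
  0 0 0 0
  1 0 0 0
  1 0 0 0
  0 0 0 0
After step 3: ants at (1,3),(1,3)
  0 0 0 2
  0 0 0 3
  0 0 0 0
  0 0 0 0
  0 0 0 0

0 0 0 2
0 0 0 3
0 0 0 0
0 0 0 0
0 0 0 0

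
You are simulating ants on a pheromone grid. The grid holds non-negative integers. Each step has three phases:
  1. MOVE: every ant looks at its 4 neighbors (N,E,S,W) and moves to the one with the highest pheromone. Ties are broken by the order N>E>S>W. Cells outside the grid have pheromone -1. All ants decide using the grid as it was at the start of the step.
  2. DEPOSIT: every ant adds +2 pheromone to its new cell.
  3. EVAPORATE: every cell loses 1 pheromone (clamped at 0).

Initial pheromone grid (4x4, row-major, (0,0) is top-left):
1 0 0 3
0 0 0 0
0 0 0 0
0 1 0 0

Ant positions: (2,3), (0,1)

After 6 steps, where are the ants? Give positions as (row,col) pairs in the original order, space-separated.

Step 1: ant0:(2,3)->N->(1,3) | ant1:(0,1)->W->(0,0)
  grid max=2 at (0,0)
Step 2: ant0:(1,3)->N->(0,3) | ant1:(0,0)->E->(0,1)
  grid max=3 at (0,3)
Step 3: ant0:(0,3)->S->(1,3) | ant1:(0,1)->W->(0,0)
  grid max=2 at (0,0)
Step 4: ant0:(1,3)->N->(0,3) | ant1:(0,0)->E->(0,1)
  grid max=3 at (0,3)
Step 5: ant0:(0,3)->S->(1,3) | ant1:(0,1)->W->(0,0)
  grid max=2 at (0,0)
Step 6: ant0:(1,3)->N->(0,3) | ant1:(0,0)->E->(0,1)
  grid max=3 at (0,3)

(0,3) (0,1)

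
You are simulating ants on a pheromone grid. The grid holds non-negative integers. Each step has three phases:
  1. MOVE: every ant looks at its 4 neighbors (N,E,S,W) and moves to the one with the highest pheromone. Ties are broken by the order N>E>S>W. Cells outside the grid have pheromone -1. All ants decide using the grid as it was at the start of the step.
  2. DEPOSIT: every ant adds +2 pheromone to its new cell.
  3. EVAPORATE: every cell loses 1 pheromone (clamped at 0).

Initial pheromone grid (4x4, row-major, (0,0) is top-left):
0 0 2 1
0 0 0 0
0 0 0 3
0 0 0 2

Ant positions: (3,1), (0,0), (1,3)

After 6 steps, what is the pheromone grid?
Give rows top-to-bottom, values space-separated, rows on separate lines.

After step 1: ants at (2,1),(0,1),(2,3)
  0 1 1 0
  0 0 0 0
  0 1 0 4
  0 0 0 1
After step 2: ants at (1,1),(0,2),(3,3)
  0 0 2 0
  0 1 0 0
  0 0 0 3
  0 0 0 2
After step 3: ants at (0,1),(0,3),(2,3)
  0 1 1 1
  0 0 0 0
  0 0 0 4
  0 0 0 1
After step 4: ants at (0,2),(0,2),(3,3)
  0 0 4 0
  0 0 0 0
  0 0 0 3
  0 0 0 2
After step 5: ants at (0,3),(0,3),(2,3)
  0 0 3 3
  0 0 0 0
  0 0 0 4
  0 0 0 1
After step 6: ants at (0,2),(0,2),(3,3)
  0 0 6 2
  0 0 0 0
  0 0 0 3
  0 0 0 2

0 0 6 2
0 0 0 0
0 0 0 3
0 0 0 2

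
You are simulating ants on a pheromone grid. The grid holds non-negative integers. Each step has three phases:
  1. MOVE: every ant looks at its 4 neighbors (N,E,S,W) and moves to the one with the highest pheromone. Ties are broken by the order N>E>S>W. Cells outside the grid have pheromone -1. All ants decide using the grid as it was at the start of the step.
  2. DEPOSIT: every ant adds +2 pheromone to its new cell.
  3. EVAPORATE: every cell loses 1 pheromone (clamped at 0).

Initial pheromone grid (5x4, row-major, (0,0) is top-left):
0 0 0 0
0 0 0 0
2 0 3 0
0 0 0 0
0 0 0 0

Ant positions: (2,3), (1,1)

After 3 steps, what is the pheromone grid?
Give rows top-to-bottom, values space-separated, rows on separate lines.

After step 1: ants at (2,2),(0,1)
  0 1 0 0
  0 0 0 0
  1 0 4 0
  0 0 0 0
  0 0 0 0
After step 2: ants at (1,2),(0,2)
  0 0 1 0
  0 0 1 0
  0 0 3 0
  0 0 0 0
  0 0 0 0
After step 3: ants at (2,2),(1,2)
  0 0 0 0
  0 0 2 0
  0 0 4 0
  0 0 0 0
  0 0 0 0

0 0 0 0
0 0 2 0
0 0 4 0
0 0 0 0
0 0 0 0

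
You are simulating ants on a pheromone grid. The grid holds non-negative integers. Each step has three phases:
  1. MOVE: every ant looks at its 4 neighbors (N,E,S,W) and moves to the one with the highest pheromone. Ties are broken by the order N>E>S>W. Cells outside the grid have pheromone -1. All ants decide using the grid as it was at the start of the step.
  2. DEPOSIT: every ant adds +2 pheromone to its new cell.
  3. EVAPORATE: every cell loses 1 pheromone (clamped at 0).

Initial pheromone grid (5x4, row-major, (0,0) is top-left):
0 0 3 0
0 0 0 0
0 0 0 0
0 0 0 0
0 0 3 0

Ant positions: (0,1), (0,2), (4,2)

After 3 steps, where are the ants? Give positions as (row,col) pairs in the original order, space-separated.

Step 1: ant0:(0,1)->E->(0,2) | ant1:(0,2)->E->(0,3) | ant2:(4,2)->N->(3,2)
  grid max=4 at (0,2)
Step 2: ant0:(0,2)->E->(0,3) | ant1:(0,3)->W->(0,2) | ant2:(3,2)->S->(4,2)
  grid max=5 at (0,2)
Step 3: ant0:(0,3)->W->(0,2) | ant1:(0,2)->E->(0,3) | ant2:(4,2)->N->(3,2)
  grid max=6 at (0,2)

(0,2) (0,3) (3,2)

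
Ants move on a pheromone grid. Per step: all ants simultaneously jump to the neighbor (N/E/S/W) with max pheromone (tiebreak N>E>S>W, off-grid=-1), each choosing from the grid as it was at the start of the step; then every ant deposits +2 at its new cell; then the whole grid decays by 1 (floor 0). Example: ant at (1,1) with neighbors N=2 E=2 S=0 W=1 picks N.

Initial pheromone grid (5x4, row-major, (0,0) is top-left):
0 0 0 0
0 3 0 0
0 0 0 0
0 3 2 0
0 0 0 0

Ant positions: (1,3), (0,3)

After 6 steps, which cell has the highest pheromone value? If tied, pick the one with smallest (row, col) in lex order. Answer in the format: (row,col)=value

Answer: (0,3)=6

Derivation:
Step 1: ant0:(1,3)->N->(0,3) | ant1:(0,3)->S->(1,3)
  grid max=2 at (1,1)
Step 2: ant0:(0,3)->S->(1,3) | ant1:(1,3)->N->(0,3)
  grid max=2 at (0,3)
Step 3: ant0:(1,3)->N->(0,3) | ant1:(0,3)->S->(1,3)
  grid max=3 at (0,3)
Step 4: ant0:(0,3)->S->(1,3) | ant1:(1,3)->N->(0,3)
  grid max=4 at (0,3)
Step 5: ant0:(1,3)->N->(0,3) | ant1:(0,3)->S->(1,3)
  grid max=5 at (0,3)
Step 6: ant0:(0,3)->S->(1,3) | ant1:(1,3)->N->(0,3)
  grid max=6 at (0,3)
Final grid:
  0 0 0 6
  0 0 0 6
  0 0 0 0
  0 0 0 0
  0 0 0 0
Max pheromone 6 at (0,3)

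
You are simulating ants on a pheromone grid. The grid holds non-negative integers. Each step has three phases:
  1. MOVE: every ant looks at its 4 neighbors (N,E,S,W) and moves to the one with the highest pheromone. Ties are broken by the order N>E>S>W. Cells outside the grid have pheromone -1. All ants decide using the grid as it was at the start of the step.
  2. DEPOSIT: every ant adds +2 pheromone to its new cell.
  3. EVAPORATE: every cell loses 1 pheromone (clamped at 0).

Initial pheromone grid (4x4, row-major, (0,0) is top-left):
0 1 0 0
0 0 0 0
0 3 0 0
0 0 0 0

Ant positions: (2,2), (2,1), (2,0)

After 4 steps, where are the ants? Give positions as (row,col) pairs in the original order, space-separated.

Step 1: ant0:(2,2)->W->(2,1) | ant1:(2,1)->N->(1,1) | ant2:(2,0)->E->(2,1)
  grid max=6 at (2,1)
Step 2: ant0:(2,1)->N->(1,1) | ant1:(1,1)->S->(2,1) | ant2:(2,1)->N->(1,1)
  grid max=7 at (2,1)
Step 3: ant0:(1,1)->S->(2,1) | ant1:(2,1)->N->(1,1) | ant2:(1,1)->S->(2,1)
  grid max=10 at (2,1)
Step 4: ant0:(2,1)->N->(1,1) | ant1:(1,1)->S->(2,1) | ant2:(2,1)->N->(1,1)
  grid max=11 at (2,1)

(1,1) (2,1) (1,1)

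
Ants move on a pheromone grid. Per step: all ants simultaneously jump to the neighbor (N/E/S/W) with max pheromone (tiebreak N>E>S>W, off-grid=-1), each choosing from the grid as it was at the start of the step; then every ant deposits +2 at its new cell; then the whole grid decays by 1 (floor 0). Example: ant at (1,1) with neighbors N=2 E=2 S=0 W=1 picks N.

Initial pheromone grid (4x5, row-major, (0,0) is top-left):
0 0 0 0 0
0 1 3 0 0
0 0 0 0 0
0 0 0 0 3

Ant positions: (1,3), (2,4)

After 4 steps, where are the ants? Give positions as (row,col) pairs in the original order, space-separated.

Step 1: ant0:(1,3)->W->(1,2) | ant1:(2,4)->S->(3,4)
  grid max=4 at (1,2)
Step 2: ant0:(1,2)->N->(0,2) | ant1:(3,4)->N->(2,4)
  grid max=3 at (1,2)
Step 3: ant0:(0,2)->S->(1,2) | ant1:(2,4)->S->(3,4)
  grid max=4 at (1,2)
Step 4: ant0:(1,2)->N->(0,2) | ant1:(3,4)->N->(2,4)
  grid max=3 at (1,2)

(0,2) (2,4)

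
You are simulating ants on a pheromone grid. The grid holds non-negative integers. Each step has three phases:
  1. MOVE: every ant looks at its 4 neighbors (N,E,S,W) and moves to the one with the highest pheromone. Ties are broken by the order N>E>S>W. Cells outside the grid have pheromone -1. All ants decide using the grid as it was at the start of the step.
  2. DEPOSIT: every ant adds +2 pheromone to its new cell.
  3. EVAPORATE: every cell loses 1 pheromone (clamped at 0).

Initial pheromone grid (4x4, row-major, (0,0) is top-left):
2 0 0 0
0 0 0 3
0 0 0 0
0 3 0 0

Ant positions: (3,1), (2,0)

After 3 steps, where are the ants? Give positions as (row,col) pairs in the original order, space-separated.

Step 1: ant0:(3,1)->N->(2,1) | ant1:(2,0)->N->(1,0)
  grid max=2 at (1,3)
Step 2: ant0:(2,1)->S->(3,1) | ant1:(1,0)->N->(0,0)
  grid max=3 at (3,1)
Step 3: ant0:(3,1)->N->(2,1) | ant1:(0,0)->E->(0,1)
  grid max=2 at (3,1)

(2,1) (0,1)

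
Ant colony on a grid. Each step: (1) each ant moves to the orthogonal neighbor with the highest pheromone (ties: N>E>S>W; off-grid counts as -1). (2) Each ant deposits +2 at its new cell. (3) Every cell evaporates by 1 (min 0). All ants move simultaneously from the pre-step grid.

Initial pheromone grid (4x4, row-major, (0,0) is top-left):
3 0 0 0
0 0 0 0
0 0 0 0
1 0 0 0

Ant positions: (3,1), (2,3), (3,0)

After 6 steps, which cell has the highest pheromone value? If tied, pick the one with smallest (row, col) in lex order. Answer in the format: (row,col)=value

Step 1: ant0:(3,1)->W->(3,0) | ant1:(2,3)->N->(1,3) | ant2:(3,0)->N->(2,0)
  grid max=2 at (0,0)
Step 2: ant0:(3,0)->N->(2,0) | ant1:(1,3)->N->(0,3) | ant2:(2,0)->S->(3,0)
  grid max=3 at (3,0)
Step 3: ant0:(2,0)->S->(3,0) | ant1:(0,3)->S->(1,3) | ant2:(3,0)->N->(2,0)
  grid max=4 at (3,0)
Step 4: ant0:(3,0)->N->(2,0) | ant1:(1,3)->N->(0,3) | ant2:(2,0)->S->(3,0)
  grid max=5 at (3,0)
Step 5: ant0:(2,0)->S->(3,0) | ant1:(0,3)->S->(1,3) | ant2:(3,0)->N->(2,0)
  grid max=6 at (3,0)
Step 6: ant0:(3,0)->N->(2,0) | ant1:(1,3)->N->(0,3) | ant2:(2,0)->S->(3,0)
  grid max=7 at (3,0)
Final grid:
  0 0 0 1
  0 0 0 0
  6 0 0 0
  7 0 0 0
Max pheromone 7 at (3,0)

Answer: (3,0)=7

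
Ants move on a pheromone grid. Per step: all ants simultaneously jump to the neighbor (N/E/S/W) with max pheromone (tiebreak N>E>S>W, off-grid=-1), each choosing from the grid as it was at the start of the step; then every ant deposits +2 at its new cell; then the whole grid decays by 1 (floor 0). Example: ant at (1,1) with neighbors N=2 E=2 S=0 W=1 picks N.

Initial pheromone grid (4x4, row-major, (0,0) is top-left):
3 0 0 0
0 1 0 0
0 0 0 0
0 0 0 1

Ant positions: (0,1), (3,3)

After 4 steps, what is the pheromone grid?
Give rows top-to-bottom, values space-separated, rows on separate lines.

After step 1: ants at (0,0),(2,3)
  4 0 0 0
  0 0 0 0
  0 0 0 1
  0 0 0 0
After step 2: ants at (0,1),(1,3)
  3 1 0 0
  0 0 0 1
  0 0 0 0
  0 0 0 0
After step 3: ants at (0,0),(0,3)
  4 0 0 1
  0 0 0 0
  0 0 0 0
  0 0 0 0
After step 4: ants at (0,1),(1,3)
  3 1 0 0
  0 0 0 1
  0 0 0 0
  0 0 0 0

3 1 0 0
0 0 0 1
0 0 0 0
0 0 0 0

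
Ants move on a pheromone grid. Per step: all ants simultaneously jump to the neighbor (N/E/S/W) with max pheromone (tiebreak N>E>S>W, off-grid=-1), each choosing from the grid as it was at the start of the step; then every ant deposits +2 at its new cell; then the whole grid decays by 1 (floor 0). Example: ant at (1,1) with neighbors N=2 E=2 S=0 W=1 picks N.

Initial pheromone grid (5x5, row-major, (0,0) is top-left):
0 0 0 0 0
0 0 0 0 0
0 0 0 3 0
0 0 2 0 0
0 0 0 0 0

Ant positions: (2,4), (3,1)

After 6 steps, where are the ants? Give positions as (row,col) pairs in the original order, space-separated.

Step 1: ant0:(2,4)->W->(2,3) | ant1:(3,1)->E->(3,2)
  grid max=4 at (2,3)
Step 2: ant0:(2,3)->N->(1,3) | ant1:(3,2)->N->(2,2)
  grid max=3 at (2,3)
Step 3: ant0:(1,3)->S->(2,3) | ant1:(2,2)->E->(2,3)
  grid max=6 at (2,3)
Step 4: ant0:(2,3)->N->(1,3) | ant1:(2,3)->N->(1,3)
  grid max=5 at (2,3)
Step 5: ant0:(1,3)->S->(2,3) | ant1:(1,3)->S->(2,3)
  grid max=8 at (2,3)
Step 6: ant0:(2,3)->N->(1,3) | ant1:(2,3)->N->(1,3)
  grid max=7 at (2,3)

(1,3) (1,3)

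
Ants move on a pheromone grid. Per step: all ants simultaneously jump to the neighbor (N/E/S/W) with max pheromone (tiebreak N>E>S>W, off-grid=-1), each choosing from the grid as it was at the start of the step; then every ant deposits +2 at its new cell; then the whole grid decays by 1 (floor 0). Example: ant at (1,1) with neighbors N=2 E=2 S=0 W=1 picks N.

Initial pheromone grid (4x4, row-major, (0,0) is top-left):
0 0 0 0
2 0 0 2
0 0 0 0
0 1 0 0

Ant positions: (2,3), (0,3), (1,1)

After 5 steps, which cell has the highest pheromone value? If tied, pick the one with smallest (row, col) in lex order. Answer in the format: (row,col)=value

Answer: (1,3)=9

Derivation:
Step 1: ant0:(2,3)->N->(1,3) | ant1:(0,3)->S->(1,3) | ant2:(1,1)->W->(1,0)
  grid max=5 at (1,3)
Step 2: ant0:(1,3)->N->(0,3) | ant1:(1,3)->N->(0,3) | ant2:(1,0)->N->(0,0)
  grid max=4 at (1,3)
Step 3: ant0:(0,3)->S->(1,3) | ant1:(0,3)->S->(1,3) | ant2:(0,0)->S->(1,0)
  grid max=7 at (1,3)
Step 4: ant0:(1,3)->N->(0,3) | ant1:(1,3)->N->(0,3) | ant2:(1,0)->N->(0,0)
  grid max=6 at (1,3)
Step 5: ant0:(0,3)->S->(1,3) | ant1:(0,3)->S->(1,3) | ant2:(0,0)->S->(1,0)
  grid max=9 at (1,3)
Final grid:
  0 0 0 4
  3 0 0 9
  0 0 0 0
  0 0 0 0
Max pheromone 9 at (1,3)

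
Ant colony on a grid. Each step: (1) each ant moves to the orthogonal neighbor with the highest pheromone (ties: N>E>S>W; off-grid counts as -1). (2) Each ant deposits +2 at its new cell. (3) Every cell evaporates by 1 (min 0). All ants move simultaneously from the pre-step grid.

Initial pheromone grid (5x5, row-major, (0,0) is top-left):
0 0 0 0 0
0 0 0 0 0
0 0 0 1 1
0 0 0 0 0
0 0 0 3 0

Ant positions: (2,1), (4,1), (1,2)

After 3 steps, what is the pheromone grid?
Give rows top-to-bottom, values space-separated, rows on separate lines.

After step 1: ants at (1,1),(3,1),(0,2)
  0 0 1 0 0
  0 1 0 0 0
  0 0 0 0 0
  0 1 0 0 0
  0 0 0 2 0
After step 2: ants at (0,1),(2,1),(0,3)
  0 1 0 1 0
  0 0 0 0 0
  0 1 0 0 0
  0 0 0 0 0
  0 0 0 1 0
After step 3: ants at (0,2),(1,1),(0,4)
  0 0 1 0 1
  0 1 0 0 0
  0 0 0 0 0
  0 0 0 0 0
  0 0 0 0 0

0 0 1 0 1
0 1 0 0 0
0 0 0 0 0
0 0 0 0 0
0 0 0 0 0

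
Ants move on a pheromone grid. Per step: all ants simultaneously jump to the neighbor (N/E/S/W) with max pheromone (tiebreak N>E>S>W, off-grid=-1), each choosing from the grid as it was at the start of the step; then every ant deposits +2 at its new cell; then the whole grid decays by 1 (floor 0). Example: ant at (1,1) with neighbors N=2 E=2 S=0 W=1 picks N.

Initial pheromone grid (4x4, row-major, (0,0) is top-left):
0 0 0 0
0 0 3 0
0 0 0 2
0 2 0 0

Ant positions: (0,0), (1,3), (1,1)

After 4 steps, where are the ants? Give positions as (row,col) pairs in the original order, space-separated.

Step 1: ant0:(0,0)->E->(0,1) | ant1:(1,3)->W->(1,2) | ant2:(1,1)->E->(1,2)
  grid max=6 at (1,2)
Step 2: ant0:(0,1)->E->(0,2) | ant1:(1,2)->N->(0,2) | ant2:(1,2)->N->(0,2)
  grid max=5 at (0,2)
Step 3: ant0:(0,2)->S->(1,2) | ant1:(0,2)->S->(1,2) | ant2:(0,2)->S->(1,2)
  grid max=10 at (1,2)
Step 4: ant0:(1,2)->N->(0,2) | ant1:(1,2)->N->(0,2) | ant2:(1,2)->N->(0,2)
  grid max=9 at (0,2)

(0,2) (0,2) (0,2)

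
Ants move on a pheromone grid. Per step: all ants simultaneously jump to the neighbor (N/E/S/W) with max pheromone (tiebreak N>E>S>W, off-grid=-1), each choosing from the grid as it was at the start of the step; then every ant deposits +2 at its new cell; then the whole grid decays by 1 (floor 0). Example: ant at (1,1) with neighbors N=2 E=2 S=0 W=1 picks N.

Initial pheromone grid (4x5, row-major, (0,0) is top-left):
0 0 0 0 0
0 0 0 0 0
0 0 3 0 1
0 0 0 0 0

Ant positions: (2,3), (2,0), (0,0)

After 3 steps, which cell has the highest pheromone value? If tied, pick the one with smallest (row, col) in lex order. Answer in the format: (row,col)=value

Answer: (2,2)=4

Derivation:
Step 1: ant0:(2,3)->W->(2,2) | ant1:(2,0)->N->(1,0) | ant2:(0,0)->E->(0,1)
  grid max=4 at (2,2)
Step 2: ant0:(2,2)->N->(1,2) | ant1:(1,0)->N->(0,0) | ant2:(0,1)->E->(0,2)
  grid max=3 at (2,2)
Step 3: ant0:(1,2)->S->(2,2) | ant1:(0,0)->E->(0,1) | ant2:(0,2)->S->(1,2)
  grid max=4 at (2,2)
Final grid:
  0 1 0 0 0
  0 0 2 0 0
  0 0 4 0 0
  0 0 0 0 0
Max pheromone 4 at (2,2)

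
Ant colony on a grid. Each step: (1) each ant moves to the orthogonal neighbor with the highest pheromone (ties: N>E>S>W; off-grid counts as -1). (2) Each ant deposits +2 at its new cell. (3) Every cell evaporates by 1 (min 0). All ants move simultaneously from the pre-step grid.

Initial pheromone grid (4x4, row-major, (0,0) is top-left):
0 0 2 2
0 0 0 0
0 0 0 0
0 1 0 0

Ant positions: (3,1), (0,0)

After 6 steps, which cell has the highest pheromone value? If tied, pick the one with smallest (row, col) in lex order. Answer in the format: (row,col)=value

Answer: (0,2)=6

Derivation:
Step 1: ant0:(3,1)->N->(2,1) | ant1:(0,0)->E->(0,1)
  grid max=1 at (0,1)
Step 2: ant0:(2,1)->N->(1,1) | ant1:(0,1)->E->(0,2)
  grid max=2 at (0,2)
Step 3: ant0:(1,1)->N->(0,1) | ant1:(0,2)->E->(0,3)
  grid max=1 at (0,1)
Step 4: ant0:(0,1)->E->(0,2) | ant1:(0,3)->W->(0,2)
  grid max=4 at (0,2)
Step 5: ant0:(0,2)->E->(0,3) | ant1:(0,2)->E->(0,3)
  grid max=3 at (0,2)
Step 6: ant0:(0,3)->W->(0,2) | ant1:(0,3)->W->(0,2)
  grid max=6 at (0,2)
Final grid:
  0 0 6 2
  0 0 0 0
  0 0 0 0
  0 0 0 0
Max pheromone 6 at (0,2)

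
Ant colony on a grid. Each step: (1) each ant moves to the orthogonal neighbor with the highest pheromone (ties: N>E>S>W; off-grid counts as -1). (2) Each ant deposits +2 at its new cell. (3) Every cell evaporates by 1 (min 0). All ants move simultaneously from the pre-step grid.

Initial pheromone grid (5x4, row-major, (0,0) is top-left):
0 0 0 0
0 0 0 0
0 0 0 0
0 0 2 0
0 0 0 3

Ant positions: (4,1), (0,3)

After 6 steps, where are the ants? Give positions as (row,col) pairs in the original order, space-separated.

Step 1: ant0:(4,1)->N->(3,1) | ant1:(0,3)->S->(1,3)
  grid max=2 at (4,3)
Step 2: ant0:(3,1)->E->(3,2) | ant1:(1,3)->N->(0,3)
  grid max=2 at (3,2)
Step 3: ant0:(3,2)->N->(2,2) | ant1:(0,3)->S->(1,3)
  grid max=1 at (1,3)
Step 4: ant0:(2,2)->S->(3,2) | ant1:(1,3)->N->(0,3)
  grid max=2 at (3,2)
Step 5: ant0:(3,2)->N->(2,2) | ant1:(0,3)->S->(1,3)
  grid max=1 at (1,3)
Step 6: ant0:(2,2)->S->(3,2) | ant1:(1,3)->N->(0,3)
  grid max=2 at (3,2)

(3,2) (0,3)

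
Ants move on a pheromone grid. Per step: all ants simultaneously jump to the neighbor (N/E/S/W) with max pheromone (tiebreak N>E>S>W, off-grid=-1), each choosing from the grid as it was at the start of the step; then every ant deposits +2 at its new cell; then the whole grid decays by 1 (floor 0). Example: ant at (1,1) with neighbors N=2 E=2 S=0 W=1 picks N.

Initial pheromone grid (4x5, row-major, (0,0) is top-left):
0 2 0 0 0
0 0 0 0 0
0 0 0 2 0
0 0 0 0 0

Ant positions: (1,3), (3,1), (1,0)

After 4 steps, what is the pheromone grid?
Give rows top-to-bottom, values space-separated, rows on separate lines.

After step 1: ants at (2,3),(2,1),(0,0)
  1 1 0 0 0
  0 0 0 0 0
  0 1 0 3 0
  0 0 0 0 0
After step 2: ants at (1,3),(1,1),(0,1)
  0 2 0 0 0
  0 1 0 1 0
  0 0 0 2 0
  0 0 0 0 0
After step 3: ants at (2,3),(0,1),(1,1)
  0 3 0 0 0
  0 2 0 0 0
  0 0 0 3 0
  0 0 0 0 0
After step 4: ants at (1,3),(1,1),(0,1)
  0 4 0 0 0
  0 3 0 1 0
  0 0 0 2 0
  0 0 0 0 0

0 4 0 0 0
0 3 0 1 0
0 0 0 2 0
0 0 0 0 0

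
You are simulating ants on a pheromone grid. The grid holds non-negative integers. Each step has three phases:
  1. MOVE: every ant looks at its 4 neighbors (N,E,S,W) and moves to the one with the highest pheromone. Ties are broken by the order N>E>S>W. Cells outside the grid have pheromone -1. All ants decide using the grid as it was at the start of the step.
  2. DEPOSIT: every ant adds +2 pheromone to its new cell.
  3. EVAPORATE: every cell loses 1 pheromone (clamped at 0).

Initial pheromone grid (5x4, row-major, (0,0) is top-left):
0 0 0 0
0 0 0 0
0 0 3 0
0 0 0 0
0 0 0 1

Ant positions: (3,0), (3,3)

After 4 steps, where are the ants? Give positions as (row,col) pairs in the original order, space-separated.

Step 1: ant0:(3,0)->N->(2,0) | ant1:(3,3)->S->(4,3)
  grid max=2 at (2,2)
Step 2: ant0:(2,0)->N->(1,0) | ant1:(4,3)->N->(3,3)
  grid max=1 at (1,0)
Step 3: ant0:(1,0)->N->(0,0) | ant1:(3,3)->S->(4,3)
  grid max=2 at (4,3)
Step 4: ant0:(0,0)->E->(0,1) | ant1:(4,3)->N->(3,3)
  grid max=1 at (0,1)

(0,1) (3,3)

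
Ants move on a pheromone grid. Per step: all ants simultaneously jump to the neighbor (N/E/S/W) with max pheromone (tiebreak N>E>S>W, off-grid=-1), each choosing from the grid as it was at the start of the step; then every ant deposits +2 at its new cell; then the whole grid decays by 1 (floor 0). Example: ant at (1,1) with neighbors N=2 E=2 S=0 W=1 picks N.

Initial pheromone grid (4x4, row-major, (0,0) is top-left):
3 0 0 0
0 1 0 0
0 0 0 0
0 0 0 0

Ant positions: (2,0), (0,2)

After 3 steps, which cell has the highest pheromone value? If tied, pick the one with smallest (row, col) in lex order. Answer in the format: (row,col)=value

Step 1: ant0:(2,0)->N->(1,0) | ant1:(0,2)->E->(0,3)
  grid max=2 at (0,0)
Step 2: ant0:(1,0)->N->(0,0) | ant1:(0,3)->S->(1,3)
  grid max=3 at (0,0)
Step 3: ant0:(0,0)->E->(0,1) | ant1:(1,3)->N->(0,3)
  grid max=2 at (0,0)
Final grid:
  2 1 0 1
  0 0 0 0
  0 0 0 0
  0 0 0 0
Max pheromone 2 at (0,0)

Answer: (0,0)=2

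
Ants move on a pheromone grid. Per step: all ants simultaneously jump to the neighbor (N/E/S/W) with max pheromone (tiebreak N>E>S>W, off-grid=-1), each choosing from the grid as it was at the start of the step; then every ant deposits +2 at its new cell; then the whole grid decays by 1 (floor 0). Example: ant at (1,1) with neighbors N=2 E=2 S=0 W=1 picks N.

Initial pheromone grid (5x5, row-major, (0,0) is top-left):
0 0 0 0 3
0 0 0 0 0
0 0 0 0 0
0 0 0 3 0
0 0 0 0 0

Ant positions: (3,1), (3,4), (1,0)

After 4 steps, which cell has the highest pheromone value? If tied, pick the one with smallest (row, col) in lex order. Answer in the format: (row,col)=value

Step 1: ant0:(3,1)->N->(2,1) | ant1:(3,4)->W->(3,3) | ant2:(1,0)->N->(0,0)
  grid max=4 at (3,3)
Step 2: ant0:(2,1)->N->(1,1) | ant1:(3,3)->N->(2,3) | ant2:(0,0)->E->(0,1)
  grid max=3 at (3,3)
Step 3: ant0:(1,1)->N->(0,1) | ant1:(2,3)->S->(3,3) | ant2:(0,1)->S->(1,1)
  grid max=4 at (3,3)
Step 4: ant0:(0,1)->S->(1,1) | ant1:(3,3)->N->(2,3) | ant2:(1,1)->N->(0,1)
  grid max=3 at (0,1)
Final grid:
  0 3 0 0 0
  0 3 0 0 0
  0 0 0 1 0
  0 0 0 3 0
  0 0 0 0 0
Max pheromone 3 at (0,1)

Answer: (0,1)=3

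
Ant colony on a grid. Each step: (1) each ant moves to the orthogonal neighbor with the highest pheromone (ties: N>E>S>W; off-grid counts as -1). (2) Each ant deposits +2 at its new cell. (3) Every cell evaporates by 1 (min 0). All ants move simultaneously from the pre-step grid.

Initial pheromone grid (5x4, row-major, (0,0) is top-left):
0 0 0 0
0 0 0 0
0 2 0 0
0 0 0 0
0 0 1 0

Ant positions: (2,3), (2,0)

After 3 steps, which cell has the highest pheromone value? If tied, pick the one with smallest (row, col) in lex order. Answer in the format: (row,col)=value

Answer: (2,1)=3

Derivation:
Step 1: ant0:(2,3)->N->(1,3) | ant1:(2,0)->E->(2,1)
  grid max=3 at (2,1)
Step 2: ant0:(1,3)->N->(0,3) | ant1:(2,1)->N->(1,1)
  grid max=2 at (2,1)
Step 3: ant0:(0,3)->S->(1,3) | ant1:(1,1)->S->(2,1)
  grid max=3 at (2,1)
Final grid:
  0 0 0 0
  0 0 0 1
  0 3 0 0
  0 0 0 0
  0 0 0 0
Max pheromone 3 at (2,1)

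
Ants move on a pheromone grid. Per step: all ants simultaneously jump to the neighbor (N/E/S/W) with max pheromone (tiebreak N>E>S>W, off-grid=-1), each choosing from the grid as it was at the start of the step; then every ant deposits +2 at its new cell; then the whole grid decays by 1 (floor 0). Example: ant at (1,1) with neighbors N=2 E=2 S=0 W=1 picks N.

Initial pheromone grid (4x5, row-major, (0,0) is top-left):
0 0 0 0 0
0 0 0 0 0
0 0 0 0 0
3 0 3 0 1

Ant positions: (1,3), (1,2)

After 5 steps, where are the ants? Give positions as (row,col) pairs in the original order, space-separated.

Step 1: ant0:(1,3)->N->(0,3) | ant1:(1,2)->N->(0,2)
  grid max=2 at (3,0)
Step 2: ant0:(0,3)->W->(0,2) | ant1:(0,2)->E->(0,3)
  grid max=2 at (0,2)
Step 3: ant0:(0,2)->E->(0,3) | ant1:(0,3)->W->(0,2)
  grid max=3 at (0,2)
Step 4: ant0:(0,3)->W->(0,2) | ant1:(0,2)->E->(0,3)
  grid max=4 at (0,2)
Step 5: ant0:(0,2)->E->(0,3) | ant1:(0,3)->W->(0,2)
  grid max=5 at (0,2)

(0,3) (0,2)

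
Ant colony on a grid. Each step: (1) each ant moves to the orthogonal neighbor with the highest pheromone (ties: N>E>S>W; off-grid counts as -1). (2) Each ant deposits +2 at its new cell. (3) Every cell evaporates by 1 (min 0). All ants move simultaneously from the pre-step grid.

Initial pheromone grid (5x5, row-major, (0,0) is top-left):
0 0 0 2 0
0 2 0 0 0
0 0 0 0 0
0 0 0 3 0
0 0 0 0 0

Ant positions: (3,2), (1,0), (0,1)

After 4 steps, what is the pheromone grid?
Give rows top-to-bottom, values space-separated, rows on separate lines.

After step 1: ants at (3,3),(1,1),(1,1)
  0 0 0 1 0
  0 5 0 0 0
  0 0 0 0 0
  0 0 0 4 0
  0 0 0 0 0
After step 2: ants at (2,3),(0,1),(0,1)
  0 3 0 0 0
  0 4 0 0 0
  0 0 0 1 0
  0 0 0 3 0
  0 0 0 0 0
After step 3: ants at (3,3),(1,1),(1,1)
  0 2 0 0 0
  0 7 0 0 0
  0 0 0 0 0
  0 0 0 4 0
  0 0 0 0 0
After step 4: ants at (2,3),(0,1),(0,1)
  0 5 0 0 0
  0 6 0 0 0
  0 0 0 1 0
  0 0 0 3 0
  0 0 0 0 0

0 5 0 0 0
0 6 0 0 0
0 0 0 1 0
0 0 0 3 0
0 0 0 0 0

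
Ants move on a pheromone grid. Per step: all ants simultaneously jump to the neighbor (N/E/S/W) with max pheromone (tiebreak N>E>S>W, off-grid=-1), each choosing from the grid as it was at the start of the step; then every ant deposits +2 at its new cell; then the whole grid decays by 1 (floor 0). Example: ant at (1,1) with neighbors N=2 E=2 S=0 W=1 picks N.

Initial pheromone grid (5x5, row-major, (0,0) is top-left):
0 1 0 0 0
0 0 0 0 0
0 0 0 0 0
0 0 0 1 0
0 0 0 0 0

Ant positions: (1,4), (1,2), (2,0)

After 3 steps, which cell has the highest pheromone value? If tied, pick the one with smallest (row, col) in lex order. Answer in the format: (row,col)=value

Step 1: ant0:(1,4)->N->(0,4) | ant1:(1,2)->N->(0,2) | ant2:(2,0)->N->(1,0)
  grid max=1 at (0,2)
Step 2: ant0:(0,4)->S->(1,4) | ant1:(0,2)->E->(0,3) | ant2:(1,0)->N->(0,0)
  grid max=1 at (0,0)
Step 3: ant0:(1,4)->N->(0,4) | ant1:(0,3)->E->(0,4) | ant2:(0,0)->E->(0,1)
  grid max=3 at (0,4)
Final grid:
  0 1 0 0 3
  0 0 0 0 0
  0 0 0 0 0
  0 0 0 0 0
  0 0 0 0 0
Max pheromone 3 at (0,4)

Answer: (0,4)=3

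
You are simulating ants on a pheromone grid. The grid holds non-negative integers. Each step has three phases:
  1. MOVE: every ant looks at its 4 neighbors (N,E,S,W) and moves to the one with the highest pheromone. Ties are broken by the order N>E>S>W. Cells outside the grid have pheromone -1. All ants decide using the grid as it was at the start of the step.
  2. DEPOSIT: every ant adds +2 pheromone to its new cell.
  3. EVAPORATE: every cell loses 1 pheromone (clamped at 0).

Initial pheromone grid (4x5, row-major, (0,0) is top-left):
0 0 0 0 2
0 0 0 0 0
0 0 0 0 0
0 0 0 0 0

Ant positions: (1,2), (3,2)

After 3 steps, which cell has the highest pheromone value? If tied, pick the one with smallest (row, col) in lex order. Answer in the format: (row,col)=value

Step 1: ant0:(1,2)->N->(0,2) | ant1:(3,2)->N->(2,2)
  grid max=1 at (0,2)
Step 2: ant0:(0,2)->E->(0,3) | ant1:(2,2)->N->(1,2)
  grid max=1 at (0,3)
Step 3: ant0:(0,3)->E->(0,4) | ant1:(1,2)->N->(0,2)
  grid max=1 at (0,2)
Final grid:
  0 0 1 0 1
  0 0 0 0 0
  0 0 0 0 0
  0 0 0 0 0
Max pheromone 1 at (0,2)

Answer: (0,2)=1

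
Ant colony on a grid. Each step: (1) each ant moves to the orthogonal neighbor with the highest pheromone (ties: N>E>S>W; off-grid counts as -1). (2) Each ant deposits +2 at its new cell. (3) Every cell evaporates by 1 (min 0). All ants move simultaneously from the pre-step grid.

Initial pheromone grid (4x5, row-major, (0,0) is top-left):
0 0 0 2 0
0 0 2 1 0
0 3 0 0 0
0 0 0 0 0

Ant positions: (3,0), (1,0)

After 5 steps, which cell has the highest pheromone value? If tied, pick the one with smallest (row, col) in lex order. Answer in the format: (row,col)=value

Step 1: ant0:(3,0)->N->(2,0) | ant1:(1,0)->N->(0,0)
  grid max=2 at (2,1)
Step 2: ant0:(2,0)->E->(2,1) | ant1:(0,0)->E->(0,1)
  grid max=3 at (2,1)
Step 3: ant0:(2,1)->N->(1,1) | ant1:(0,1)->E->(0,2)
  grid max=2 at (2,1)
Step 4: ant0:(1,1)->S->(2,1) | ant1:(0,2)->E->(0,3)
  grid max=3 at (2,1)
Step 5: ant0:(2,1)->N->(1,1) | ant1:(0,3)->E->(0,4)
  grid max=2 at (2,1)
Final grid:
  0 0 0 0 1
  0 1 0 0 0
  0 2 0 0 0
  0 0 0 0 0
Max pheromone 2 at (2,1)

Answer: (2,1)=2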